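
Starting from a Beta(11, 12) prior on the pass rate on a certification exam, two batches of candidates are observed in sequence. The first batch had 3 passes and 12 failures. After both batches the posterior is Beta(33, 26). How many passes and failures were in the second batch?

Sequential conjugate updates are equivalent to a single update on the pooled data, so total successes = posterior α − prior α and total failures = posterior β − prior β.
Total across both batches: 33−11=22 passes, 26−12=14 failures.
Subtract the first batch: 22−3=19 passes and 14−12=2 failures.

19 passes and 2 failures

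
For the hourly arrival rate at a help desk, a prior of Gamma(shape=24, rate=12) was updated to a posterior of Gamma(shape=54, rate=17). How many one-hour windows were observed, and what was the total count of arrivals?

A Gamma(α, β) prior (rate parametrization) on a Poisson rate with n observations summing to S gives posterior Gamma(α+S, β+n).
Matching: Σxᵢ = 54 − 24 = 30 and n = 17 − 12 = 5.

n = 5 one-hour windows with total 30 arrivals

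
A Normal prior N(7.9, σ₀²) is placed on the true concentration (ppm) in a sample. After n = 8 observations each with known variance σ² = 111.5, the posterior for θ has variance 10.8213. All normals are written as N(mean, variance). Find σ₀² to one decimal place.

σ₀² = 48.4

Posterior precision equals prior precision plus data precision: 1/σ_n² = 1/σ₀² + n/σ².
So 1/σ₀² = 1/10.8213 − 8/111.5 = 0.092410 − 0.071749 = 0.020661.
Hence σ₀² = 1/0.020661 ≈ 48.4.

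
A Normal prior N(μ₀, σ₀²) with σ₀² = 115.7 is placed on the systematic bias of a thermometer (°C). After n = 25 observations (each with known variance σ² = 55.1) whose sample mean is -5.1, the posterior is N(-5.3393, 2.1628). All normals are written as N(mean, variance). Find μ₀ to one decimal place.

The posterior mean is a precision-weighted average: μ_n = (τ₀μ₀ + τ_data·x̄)/(τ₀+τ_data), with τ₀=1/σ₀² and τ_data=n/σ².
Here τ₀ = 1/115.7 = 0.008643 and τ_data = 25/55.1 = 0.453721, so τ_n = 0.462364.
Rearranging for μ₀: μ₀ = (μ_n·τ_n − τ_data·x̄)/τ₀ = (-5.3393·0.462364 − 0.453721·-5.1) / 0.008643 = -0.154723/0.008643 ≈ -17.9.

μ₀ = -17.9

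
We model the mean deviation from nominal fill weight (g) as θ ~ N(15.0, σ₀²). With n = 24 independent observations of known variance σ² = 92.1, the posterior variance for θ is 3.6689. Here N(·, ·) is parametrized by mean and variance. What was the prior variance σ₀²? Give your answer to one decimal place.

For the Normal–Normal model with known σ², precisions add: τ_n = τ₀ + n/σ².
So 1/σ₀² = 1/3.6689 − 24/92.1 = 0.272561 − 0.260586 = 0.011975.
Hence σ₀² = 1/0.011975 ≈ 83.5.

σ₀² = 83.5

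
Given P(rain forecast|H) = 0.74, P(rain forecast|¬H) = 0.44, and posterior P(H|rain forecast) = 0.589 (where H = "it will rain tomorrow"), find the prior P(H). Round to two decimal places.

In odds form, posterior odds = prior odds × likelihood ratio, so prior odds = posterior odds ÷ LR.
Posterior odds = 0.589/(1−0.589) = 1.4331. LR = 0.74/0.44 = 1.6818.
Prior odds = 1.4331/1.6818 = 0.8521, so P(H) = 0.8521/(1+0.8521) ≈ 0.46.

P(H) = 0.46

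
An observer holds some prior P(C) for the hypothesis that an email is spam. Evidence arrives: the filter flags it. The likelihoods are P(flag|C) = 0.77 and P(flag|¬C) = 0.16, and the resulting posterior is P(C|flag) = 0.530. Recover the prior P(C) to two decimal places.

Bayes' rule in odds form gives O(C|E) = O(C)·[P(E|C)/P(E|¬C)], hence O(C) = O(C|E)/LR.
Posterior odds = 0.530/(1−0.530) = 1.1277. LR = 0.77/0.16 = 4.8125.
Prior odds = 1.1277/4.8125 = 0.2343, so P(C) = 0.2343/(1+0.2343) ≈ 0.19.

P(C) = 0.19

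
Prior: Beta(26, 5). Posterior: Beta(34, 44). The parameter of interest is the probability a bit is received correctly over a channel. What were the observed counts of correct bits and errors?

Under Beta–binomial conjugacy the posterior parameters are (α+s, β+f).
So s = 34 − 26 = 8 and f = 44 − 5 = 39.

8 correct bits and 39 errors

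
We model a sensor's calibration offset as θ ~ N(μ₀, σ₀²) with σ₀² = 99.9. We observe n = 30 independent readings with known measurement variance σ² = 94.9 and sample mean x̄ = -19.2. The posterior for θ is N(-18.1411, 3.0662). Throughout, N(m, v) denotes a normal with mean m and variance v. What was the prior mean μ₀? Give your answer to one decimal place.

μ₀ = 15.3

With known observation variance, the Normal–Normal posterior has precision τ_n = τ₀ + n/σ² and mean μ_n = (τ₀μ₀ + (n/σ²)x̄)/τ_n.
Here τ₀ = 1/99.9 = 0.010010 and τ_data = 30/94.9 = 0.316122, so τ_n = 0.326132.
Rearranging for μ₀: μ₀ = (μ_n·τ_n − τ_data·x̄)/τ₀ = (-18.1411·0.326132 − 0.316122·-19.2) / 0.010010 = 0.153149/0.010010 ≈ 15.3.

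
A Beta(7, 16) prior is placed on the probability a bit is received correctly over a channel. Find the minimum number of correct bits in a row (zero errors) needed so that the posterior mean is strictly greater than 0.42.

After k correct bits and 0 errors the posterior is Beta(7+k, 16), with mean (7+k)/(7+16+k).
Set (7+k)/(23+k) > 0.42 and solve: k > (0.42·23 − 7)/(1 − 0.42) = 4.586.
The smallest integer exceeding 4.586 is 5, and checking k=5: (12)/(28) = 0.4286 > 0.42.

k = 5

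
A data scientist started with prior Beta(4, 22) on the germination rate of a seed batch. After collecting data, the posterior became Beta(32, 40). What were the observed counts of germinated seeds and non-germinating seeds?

Beta is conjugate to the binomial likelihood: posterior = Beta(α+s, β+f).
Match parameters: s=32−4=28, f=40−22=18.

28 germinated seeds and 18 non-germinating seeds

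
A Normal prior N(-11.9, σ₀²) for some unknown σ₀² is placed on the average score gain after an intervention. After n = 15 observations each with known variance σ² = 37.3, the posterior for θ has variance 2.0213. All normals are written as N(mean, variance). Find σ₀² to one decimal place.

σ₀² = 10.8

For the Normal–Normal model with known σ², precisions add: τ_n = τ₀ + n/σ².
So 1/σ₀² = 1/2.0213 − 15/37.3 = 0.494731 − 0.402145 = 0.092586.
Hence σ₀² = 1/0.092586 ≈ 10.8.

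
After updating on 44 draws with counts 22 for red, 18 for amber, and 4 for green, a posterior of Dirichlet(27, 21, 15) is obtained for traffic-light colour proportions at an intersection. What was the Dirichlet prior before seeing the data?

Dirichlet(5, 3, 11)

For a Dirichlet(α) prior with multinomial counts c, the posterior is Dirichlet(α + c) componentwise.
Subtract each count from the matching posterior parameter: 27−22=5, 21−18=3, 15−4=11.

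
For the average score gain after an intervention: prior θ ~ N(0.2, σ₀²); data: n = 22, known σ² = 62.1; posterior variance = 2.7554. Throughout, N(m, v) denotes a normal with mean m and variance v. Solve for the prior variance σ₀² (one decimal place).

Posterior precision equals prior precision plus data precision: 1/σ_n² = 1/σ₀² + n/σ².
So 1/σ₀² = 1/2.7554 − 22/62.1 = 0.362924 − 0.354267 = 0.008657.
Hence σ₀² = 1/0.008657 ≈ 115.5.

σ₀² = 115.5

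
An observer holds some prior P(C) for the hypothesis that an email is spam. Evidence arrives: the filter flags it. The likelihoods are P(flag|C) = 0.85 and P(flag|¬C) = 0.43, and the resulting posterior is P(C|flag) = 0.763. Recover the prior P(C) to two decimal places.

Bayes' rule in odds form gives O(C|E) = O(C)·[P(E|C)/P(E|¬C)], hence O(C) = O(C|E)/LR.
Posterior odds = 0.763/(1−0.763) = 3.2194. LR = 0.85/0.43 = 1.9767.
Prior odds = 3.2194/1.9767 = 1.6287, so P(C) = 1.6287/(1+1.6287) ≈ 0.62.

P(C) = 0.62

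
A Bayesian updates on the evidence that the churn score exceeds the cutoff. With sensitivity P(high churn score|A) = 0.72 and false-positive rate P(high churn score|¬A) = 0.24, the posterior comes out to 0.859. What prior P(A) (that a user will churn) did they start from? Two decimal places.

P(A) = 0.67

Bayes' rule in odds form gives O(A|E) = O(A)·[P(E|A)/P(E|¬A)], hence O(A) = O(A|E)/LR.
Posterior odds = 0.859/(1−0.859) = 6.0922. LR = 0.72/0.24 = 3.0000.
Prior odds = 6.0922/3.0000 = 2.0307, so P(A) = 2.0307/(1+2.0307) ≈ 0.67.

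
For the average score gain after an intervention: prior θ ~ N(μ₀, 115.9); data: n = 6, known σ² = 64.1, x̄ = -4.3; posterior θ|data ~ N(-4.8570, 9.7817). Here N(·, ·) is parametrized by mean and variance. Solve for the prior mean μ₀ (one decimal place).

The posterior mean is a precision-weighted average: μ_n = (τ₀μ₀ + τ_data·x̄)/(τ₀+τ_data), with τ₀=1/σ₀² and τ_data=n/σ².
Here τ₀ = 1/115.9 = 0.008628 and τ_data = 6/64.1 = 0.093604, so τ_n = 0.102232.
Rearranging for μ₀: μ₀ = (μ_n·τ_n − τ_data·x̄)/τ₀ = (-4.8570·0.102232 − 0.093604·-4.3) / 0.008628 = -0.094044/0.008628 ≈ -10.9.

μ₀ = -10.9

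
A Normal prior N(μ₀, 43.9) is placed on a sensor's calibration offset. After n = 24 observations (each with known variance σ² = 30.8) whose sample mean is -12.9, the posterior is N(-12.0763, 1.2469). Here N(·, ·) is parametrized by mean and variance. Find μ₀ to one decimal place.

μ₀ = 16.1

The posterior mean is a precision-weighted average: μ_n = (τ₀μ₀ + τ_data·x̄)/(τ₀+τ_data), with τ₀=1/σ₀² and τ_data=n/σ².
Here τ₀ = 1/43.9 = 0.022779 and τ_data = 24/30.8 = 0.779221, so τ_n = 0.802000.
Rearranging for μ₀: μ₀ = (μ_n·τ_n − τ_data·x̄)/τ₀ = (-12.0763·0.802000 − 0.779221·-12.9) / 0.022779 = 0.366758/0.022779 ≈ 16.1.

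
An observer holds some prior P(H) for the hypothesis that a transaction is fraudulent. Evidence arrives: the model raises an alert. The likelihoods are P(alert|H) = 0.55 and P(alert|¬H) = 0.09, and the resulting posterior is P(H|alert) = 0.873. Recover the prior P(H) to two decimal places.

P(H) = 0.53

Bayes' rule in odds form gives O(H|E) = O(H)·[P(E|H)/P(E|¬H)], hence O(H) = O(H|E)/LR.
Posterior odds = 0.873/(1−0.873) = 6.8740. LR = 0.55/0.09 = 6.1111.
Prior odds = 6.8740/6.1111 = 1.1248, so P(H) = 1.1248/(1+1.1248) ≈ 0.53.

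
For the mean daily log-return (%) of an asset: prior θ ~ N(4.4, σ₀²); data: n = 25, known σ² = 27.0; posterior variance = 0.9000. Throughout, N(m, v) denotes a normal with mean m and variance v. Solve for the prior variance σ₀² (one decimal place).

For the Normal–Normal model with known σ², precisions add: τ_n = τ₀ + n/σ².
So 1/σ₀² = 1/0.9000 − 25/27.0 = 1.111111 − 0.925926 = 0.185185.
Hence σ₀² = 1/0.185185 ≈ 5.4.

σ₀² = 5.4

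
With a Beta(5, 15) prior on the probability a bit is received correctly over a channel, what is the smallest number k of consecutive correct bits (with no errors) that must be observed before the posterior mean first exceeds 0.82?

k = 64

After k correct bits and 0 errors the posterior is Beta(5+k, 15), with mean (5+k)/(5+15+k).
Set (5+k)/(20+k) > 0.82 and solve: k > (0.82·20 − 5)/(1 − 0.82) = 63.333.
The smallest integer exceeding 63.333 is 64, and checking k=64: (69)/(84) = 0.8214 > 0.82.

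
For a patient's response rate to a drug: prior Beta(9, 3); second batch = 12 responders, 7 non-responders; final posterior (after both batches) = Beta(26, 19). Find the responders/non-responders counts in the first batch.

Because Beta–binomial updating is additive in the counts, the combined data contributed (α_post−α_prior, β_post−β_prior) successes and failures.
Total across both batches: 26−9=17 responders, 19−3=16 non-responders.
Subtract the second batch: 17−12=5 responders and 16−7=9 non-responders.

5 responders and 9 non-responders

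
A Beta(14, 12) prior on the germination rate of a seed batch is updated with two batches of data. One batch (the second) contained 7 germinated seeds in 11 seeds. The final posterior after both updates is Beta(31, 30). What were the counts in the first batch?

10 germinated seeds and 14 non-germinating seeds

Because Beta–binomial updating is additive in the counts, the combined data contributed (α_post−α_prior, β_post−β_prior) successes and failures.
Total across both batches: 31−14=17 germinated seeds, 30−12=18 non-germinating seeds.
Subtract the second batch: 17−7=10 germinated seeds and 18−4=14 non-germinating seeds.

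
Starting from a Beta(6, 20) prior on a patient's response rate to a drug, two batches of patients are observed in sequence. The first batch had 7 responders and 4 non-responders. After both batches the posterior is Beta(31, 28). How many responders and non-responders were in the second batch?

Because Beta–binomial updating is additive in the counts, the combined data contributed (α_post−α_prior, β_post−β_prior) successes and failures.
Total across both batches: 31−6=25 responders, 28−20=8 non-responders.
Subtract the first batch: 25−7=18 responders and 8−4=4 non-responders.

18 responders and 4 non-responders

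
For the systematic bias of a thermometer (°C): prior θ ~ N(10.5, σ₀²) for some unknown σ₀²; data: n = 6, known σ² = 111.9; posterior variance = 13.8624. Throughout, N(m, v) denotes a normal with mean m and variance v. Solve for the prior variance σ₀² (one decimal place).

For the Normal–Normal model with known σ², precisions add: τ_n = τ₀ + n/σ².
So 1/σ₀² = 1/13.8624 − 6/111.9 = 0.072138 − 0.053619 = 0.018519.
Hence σ₀² = 1/0.018519 ≈ 54.0.

σ₀² = 54.0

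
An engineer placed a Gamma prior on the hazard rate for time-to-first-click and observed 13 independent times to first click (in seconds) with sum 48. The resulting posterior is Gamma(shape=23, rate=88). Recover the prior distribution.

Gamma(shape=10, rate=40)

For an exponential likelihood with a Gamma(α, β) prior on the rate, n observations with total T give posterior Gamma(α+n, β+T).
So α = 23 − 13 = 10 and β = 88 − 48 = 40.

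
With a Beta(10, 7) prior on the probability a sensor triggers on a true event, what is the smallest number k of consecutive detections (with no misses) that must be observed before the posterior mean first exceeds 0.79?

k = 17

After k detections and 0 misses the posterior is Beta(10+k, 7), with mean (10+k)/(10+7+k).
Set (10+k)/(17+k) > 0.79 and solve: k > (0.79·17 − 10)/(1 − 0.79) = 16.333.
The smallest integer exceeding 16.333 is 17.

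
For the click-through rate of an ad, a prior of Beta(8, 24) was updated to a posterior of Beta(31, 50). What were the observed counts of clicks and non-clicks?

23 clicks and 26 non-clicks

Beta is conjugate to the binomial likelihood: posterior = Beta(a+s, b+f).
So s = 31 − 8 = 23 and f = 50 − 24 = 26.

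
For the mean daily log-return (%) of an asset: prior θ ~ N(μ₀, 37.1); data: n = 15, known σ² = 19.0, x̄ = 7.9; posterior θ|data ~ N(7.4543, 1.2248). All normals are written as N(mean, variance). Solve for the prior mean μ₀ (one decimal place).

The posterior mean is a precision-weighted average: μ_n = (τ₀μ₀ + τ_data·x̄)/(τ₀+τ_data), with τ₀=1/σ₀² and τ_data=n/σ².
Here τ₀ = 1/37.1 = 0.026954 and τ_data = 15/19.0 = 0.789474, so τ_n = 0.816428.
Rearranging for μ₀: μ₀ = (μ_n·τ_n − τ_data·x̄)/τ₀ = (7.4543·0.816428 − 0.789474·7.9) / 0.026954 = -0.150945/0.026954 ≈ -5.6.

μ₀ = -5.6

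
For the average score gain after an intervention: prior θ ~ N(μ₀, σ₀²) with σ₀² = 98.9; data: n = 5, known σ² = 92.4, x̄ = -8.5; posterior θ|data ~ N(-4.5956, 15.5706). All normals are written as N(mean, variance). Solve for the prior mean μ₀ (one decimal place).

μ₀ = 16.3

With known observation variance, the Normal–Normal posterior has precision τ_n = τ₀ + n/σ² and mean μ_n = (τ₀μ₀ + (n/σ²)x̄)/τ_n.
Here τ₀ = 1/98.9 = 0.010111 and τ_data = 5/92.4 = 0.054113, so τ_n = 0.064224.
Rearranging for μ₀: μ₀ = (μ_n·τ_n − τ_data·x̄)/τ₀ = (-4.5956·0.064224 − 0.054113·-8.5) / 0.010111 = 0.164813/0.010111 ≈ 16.3.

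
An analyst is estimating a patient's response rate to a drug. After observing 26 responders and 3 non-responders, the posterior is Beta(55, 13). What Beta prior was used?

Beta is conjugate to the binomial likelihood: posterior = Beta(a+s, b+f).
Subtract the data counts: 55−26=29, 13−3=10.

Beta(29, 10)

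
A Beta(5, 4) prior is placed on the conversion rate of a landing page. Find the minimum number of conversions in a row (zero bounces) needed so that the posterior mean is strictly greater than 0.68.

k = 4

After k conversions and 0 bounces the posterior is Beta(5+k, 4), with mean (5+k)/(5+4+k).
Set (5+k)/(9+k) > 0.68 and solve: k > (0.68·9 − 5)/(1 − 0.68) = 3.500.
The smallest integer exceeding 3.500 is 4, and checking k=4: (9)/(13) = 0.6923 > 0.68.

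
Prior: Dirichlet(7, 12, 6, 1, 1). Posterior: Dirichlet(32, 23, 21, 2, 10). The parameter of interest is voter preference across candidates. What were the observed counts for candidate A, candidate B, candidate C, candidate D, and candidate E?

For a Dirichlet(α) prior with multinomial counts c, the posterior is Dirichlet(α + c) componentwise.
Counts are posterior − prior componentwise: 32−7=25, 23−12=11, 21−6=15, 2−1=1, 10−1=9.

counts (25, 11, 15, 1, 9)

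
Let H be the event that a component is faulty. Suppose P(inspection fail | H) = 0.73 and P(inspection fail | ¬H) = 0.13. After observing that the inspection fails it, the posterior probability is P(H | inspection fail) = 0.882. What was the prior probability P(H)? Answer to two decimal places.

Bayes' rule in odds form gives O(H|E) = O(H)·[P(E|H)/P(E|¬H)], hence O(H) = O(H|E)/LR.
Posterior odds = 0.882/(1−0.882) = 7.4746. LR = 0.73/0.13 = 5.6154.
Prior odds = 7.4746/5.6154 = 1.3311, so P(H) = 1.3311/(1+1.3311) ≈ 0.57.

P(H) = 0.57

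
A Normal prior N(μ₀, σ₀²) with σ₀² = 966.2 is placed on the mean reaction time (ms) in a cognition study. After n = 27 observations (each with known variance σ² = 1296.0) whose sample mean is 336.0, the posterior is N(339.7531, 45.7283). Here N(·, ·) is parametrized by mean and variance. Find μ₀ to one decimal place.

With known observation variance, the Normal–Normal posterior has precision τ_n = τ₀ + n/σ² and mean μ_n = (τ₀μ₀ + (n/σ²)x̄)/τ_n.
Here τ₀ = 1/966.2 = 0.001035 and τ_data = 27/1296.0 = 0.020833, so τ_n = 0.021868.
Rearranging for μ₀: μ₀ = (μ_n·τ_n − τ_data·x̄)/τ₀ = (339.7531·0.021868 − 0.020833·336.0) / 0.001035 = 0.429833/0.001035 ≈ 415.3.

μ₀ = 415.3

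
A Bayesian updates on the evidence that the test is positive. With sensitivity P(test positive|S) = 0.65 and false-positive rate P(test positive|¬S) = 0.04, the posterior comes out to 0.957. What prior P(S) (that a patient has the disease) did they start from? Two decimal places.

In odds form, posterior odds = prior odds × likelihood ratio, so prior odds = posterior odds ÷ LR.
Posterior odds = 0.957/(1−0.957) = 22.2558. LR = 0.65/0.04 = 16.2500.
Prior odds = 22.2558/16.2500 = 1.3696, so P(S) = 1.3696/(1+1.3696) ≈ 0.58.

P(S) = 0.58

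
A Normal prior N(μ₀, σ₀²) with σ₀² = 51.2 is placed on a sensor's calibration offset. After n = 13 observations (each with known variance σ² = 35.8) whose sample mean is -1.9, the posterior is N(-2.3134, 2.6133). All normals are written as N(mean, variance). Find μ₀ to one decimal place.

μ₀ = -10.0

With known observation variance, the Normal–Normal posterior has precision τ_n = τ₀ + n/σ² and mean μ_n = (τ₀μ₀ + (n/σ²)x̄)/τ_n.
Here τ₀ = 1/51.2 = 0.019531 and τ_data = 13/35.8 = 0.363128, so τ_n = 0.382659.
Rearranging for μ₀: μ₀ = (μ_n·τ_n − τ_data·x̄)/τ₀ = (-2.3134·0.382659 − 0.363128·-1.9) / 0.019531 = -0.195300/0.019531 ≈ -10.0.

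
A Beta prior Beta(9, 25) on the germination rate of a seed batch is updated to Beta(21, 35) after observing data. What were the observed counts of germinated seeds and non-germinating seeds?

12 germinated seeds and 10 non-germinating seeds

Under Beta–binomial conjugacy the posterior parameters are (a+s, b+f).
Match parameters: s=21−9=12, f=35−25=10.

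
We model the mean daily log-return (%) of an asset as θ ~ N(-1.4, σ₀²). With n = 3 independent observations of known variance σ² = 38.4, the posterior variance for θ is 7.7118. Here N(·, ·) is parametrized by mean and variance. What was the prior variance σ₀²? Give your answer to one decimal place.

σ₀² = 19.4

Posterior precision equals prior precision plus data precision: 1/σ_n² = 1/σ₀² + n/σ².
So 1/σ₀² = 1/7.7118 − 3/38.4 = 0.129671 − 0.078125 = 0.051546.
Hence σ₀² = 1/0.051546 ≈ 19.4.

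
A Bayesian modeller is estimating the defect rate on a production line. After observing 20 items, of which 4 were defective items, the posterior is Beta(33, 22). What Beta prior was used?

Beta(29, 6)

Under Beta–binomial conjugacy the posterior parameters are (α+s, β+f).
So α = 33 − 4 = 29 and β = 22 − 16 = 6.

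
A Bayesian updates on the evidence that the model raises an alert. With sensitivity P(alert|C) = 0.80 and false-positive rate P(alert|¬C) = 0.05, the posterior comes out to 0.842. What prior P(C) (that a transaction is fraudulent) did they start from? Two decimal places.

Bayes' rule in odds form gives O(C|E) = O(C)·[P(E|C)/P(E|¬C)], hence O(C) = O(C|E)/LR.
Posterior odds = 0.842/(1−0.842) = 5.3291. LR = 0.80/0.05 = 16.0000.
Prior odds = 5.3291/16.0000 = 0.3331, so P(C) = 0.3331/(1+0.3331) ≈ 0.25.

P(C) = 0.25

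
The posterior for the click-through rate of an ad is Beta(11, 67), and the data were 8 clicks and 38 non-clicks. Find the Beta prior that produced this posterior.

Beta is conjugate to the binomial likelihood: posterior = Beta(α+s, β+f).
So α = 11 − 8 = 3 and β = 67 − 38 = 29.

Beta(3, 29)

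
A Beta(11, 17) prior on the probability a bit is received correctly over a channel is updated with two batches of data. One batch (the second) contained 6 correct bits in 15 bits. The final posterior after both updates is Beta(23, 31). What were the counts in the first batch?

Sequential conjugate updates are equivalent to a single update on the pooled data, so total successes = posterior α − prior α and total failures = posterior β − prior β.
Total across both batches: 23−11=12 correct bits, 31−17=14 errors.
Subtract the second batch: 12−6=6 correct bits and 14−9=5 errors.

6 correct bits and 5 errors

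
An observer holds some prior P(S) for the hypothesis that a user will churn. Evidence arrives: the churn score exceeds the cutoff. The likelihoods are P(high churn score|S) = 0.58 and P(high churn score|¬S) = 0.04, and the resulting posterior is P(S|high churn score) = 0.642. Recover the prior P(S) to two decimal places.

P(S) = 0.11

In odds form, posterior odds = prior odds × likelihood ratio, so prior odds = posterior odds ÷ LR.
Posterior odds = 0.642/(1−0.642) = 1.7933. LR = 0.58/0.04 = 14.5000.
Prior odds = 1.7933/14.5000 = 0.1237, so P(S) = 0.1237/(1+0.1237) ≈ 0.11.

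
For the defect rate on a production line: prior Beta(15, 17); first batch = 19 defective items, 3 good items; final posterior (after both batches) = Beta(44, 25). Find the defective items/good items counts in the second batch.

10 defective items and 5 good items

Because Beta–binomial updating is additive in the counts, the combined data contributed (α_post−α_prior, β_post−β_prior) successes and failures.
Total across both batches: 44−15=29 defective items, 25−17=8 good items.
Subtract the first batch: 29−19=10 defective items and 8−3=5 good items.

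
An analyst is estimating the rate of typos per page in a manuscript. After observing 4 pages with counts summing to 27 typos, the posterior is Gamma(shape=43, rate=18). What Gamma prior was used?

Gamma–Poisson conjugacy: posterior shape = α + Σxᵢ, posterior rate = β + n.
So α = 43 − 27 = 16 and β = 18 − 4 = 14.

Gamma(shape=16, rate=14)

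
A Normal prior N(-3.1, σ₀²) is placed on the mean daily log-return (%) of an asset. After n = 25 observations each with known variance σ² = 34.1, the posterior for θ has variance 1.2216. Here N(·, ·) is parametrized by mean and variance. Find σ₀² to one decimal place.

σ₀² = 11.7

For the Normal–Normal model with known σ², precisions add: τ_n = τ₀ + n/σ².
So 1/σ₀² = 1/1.2216 − 25/34.1 = 0.818599 − 0.733138 = 0.085461.
Hence σ₀² = 1/0.085461 ≈ 11.7.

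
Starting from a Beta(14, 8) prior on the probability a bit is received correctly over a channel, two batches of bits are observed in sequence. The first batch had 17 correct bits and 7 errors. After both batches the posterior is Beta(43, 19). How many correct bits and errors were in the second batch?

12 correct bits and 4 errors

Sequential conjugate updates are equivalent to a single update on the pooled data, so total successes = posterior α − prior α and total failures = posterior β − prior β.
Total across both batches: 43−14=29 correct bits, 19−8=11 errors.
Subtract the first batch: 29−17=12 correct bits and 11−7=4 errors.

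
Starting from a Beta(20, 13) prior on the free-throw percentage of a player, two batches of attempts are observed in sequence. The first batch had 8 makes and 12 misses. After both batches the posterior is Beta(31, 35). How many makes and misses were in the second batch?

3 makes and 10 misses

Sequential conjugate updates are equivalent to a single update on the pooled data, so total successes = posterior α − prior α and total failures = posterior β − prior β.
Total across both batches: 31−20=11 makes, 35−13=22 misses.
Subtract the first batch: 11−8=3 makes and 22−12=10 misses.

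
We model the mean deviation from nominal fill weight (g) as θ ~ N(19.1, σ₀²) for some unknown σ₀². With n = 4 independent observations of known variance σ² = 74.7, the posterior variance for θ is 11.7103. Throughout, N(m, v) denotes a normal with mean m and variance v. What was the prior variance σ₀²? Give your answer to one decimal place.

Posterior precision equals prior precision plus data precision: 1/σ_n² = 1/σ₀² + n/σ².
So 1/σ₀² = 1/11.7103 − 4/74.7 = 0.085395 − 0.053548 = 0.031847.
Hence σ₀² = 1/0.031847 ≈ 31.4.

σ₀² = 31.4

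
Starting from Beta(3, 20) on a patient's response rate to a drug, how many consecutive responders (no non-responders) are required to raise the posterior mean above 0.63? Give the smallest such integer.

k = 32

After k responders and 0 non-responders the posterior is Beta(3+k, 20), with mean (3+k)/(3+20+k).
Set (3+k)/(23+k) > 0.63 and solve: k > (0.63·23 − 3)/(1 − 0.63) = 31.054.
The smallest integer exceeding 31.054 is 32.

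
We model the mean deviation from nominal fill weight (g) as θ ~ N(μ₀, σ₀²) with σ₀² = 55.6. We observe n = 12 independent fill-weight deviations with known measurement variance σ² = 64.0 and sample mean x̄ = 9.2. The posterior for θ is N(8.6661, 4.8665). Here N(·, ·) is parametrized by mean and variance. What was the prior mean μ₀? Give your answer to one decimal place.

The posterior mean is a precision-weighted average: μ_n = (τ₀μ₀ + τ_data·x̄)/(τ₀+τ_data), with τ₀=1/σ₀² and τ_data=n/σ².
Here τ₀ = 1/55.6 = 0.017986 and τ_data = 12/64.0 = 0.187500, so τ_n = 0.205486.
Rearranging for μ₀: μ₀ = (μ_n·τ_n − τ_data·x̄)/τ₀ = (8.6661·0.205486 − 0.187500·9.2) / 0.017986 = 0.055762/0.017986 ≈ 3.1.

μ₀ = 3.1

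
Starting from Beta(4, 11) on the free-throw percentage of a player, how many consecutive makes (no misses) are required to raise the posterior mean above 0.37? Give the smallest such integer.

k = 3

After k makes and 0 misses the posterior is Beta(4+k, 11), with mean (4+k)/(4+11+k).
Set (4+k)/(15+k) > 0.37 and solve: k > (0.37·15 − 4)/(1 − 0.37) = 2.460.
The smallest integer exceeding 2.460 is 3.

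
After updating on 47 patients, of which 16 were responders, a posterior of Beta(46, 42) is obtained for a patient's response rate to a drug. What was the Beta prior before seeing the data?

A Beta(a, b) prior with s successes and f failures in binomial data gives a Beta(a+s, b+f) posterior.
Subtract the data counts: 46−16=30, 42−31=11.

Beta(30, 11)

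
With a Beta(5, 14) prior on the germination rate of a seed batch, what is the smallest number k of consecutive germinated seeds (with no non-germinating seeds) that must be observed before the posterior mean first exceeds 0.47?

k = 8

After k germinated seeds and 0 non-germinating seeds the posterior is Beta(5+k, 14), with mean (5+k)/(5+14+k).
Set (5+k)/(19+k) > 0.47 and solve: k > (0.47·19 − 5)/(1 − 0.47) = 7.415.
The smallest integer exceeding 7.415 is 8.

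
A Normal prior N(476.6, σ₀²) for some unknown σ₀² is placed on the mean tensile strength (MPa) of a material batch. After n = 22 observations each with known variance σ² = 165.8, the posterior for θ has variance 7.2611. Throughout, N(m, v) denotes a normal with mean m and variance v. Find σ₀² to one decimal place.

For the Normal–Normal model with known σ², precisions add: τ_n = τ₀ + n/σ².
So 1/σ₀² = 1/7.2611 − 22/165.8 = 0.137720 − 0.132690 = 0.005030.
Hence σ₀² = 1/0.005030 ≈ 198.8.

σ₀² = 198.8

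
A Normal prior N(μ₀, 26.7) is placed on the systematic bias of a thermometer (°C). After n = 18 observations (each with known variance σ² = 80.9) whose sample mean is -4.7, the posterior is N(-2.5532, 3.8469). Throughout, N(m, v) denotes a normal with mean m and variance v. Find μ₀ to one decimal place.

The posterior mean is a precision-weighted average: μ_n = (τ₀μ₀ + τ_data·x̄)/(τ₀+τ_data), with τ₀=1/σ₀² and τ_data=n/σ².
Here τ₀ = 1/26.7 = 0.037453 and τ_data = 18/80.9 = 0.222497, so τ_n = 0.259950.
Rearranging for μ₀: μ₀ = (μ_n·τ_n − τ_data·x̄)/τ₀ = (-2.5532·0.259950 − 0.222497·-4.7) / 0.037453 = 0.382032/0.037453 ≈ 10.2.

μ₀ = 10.2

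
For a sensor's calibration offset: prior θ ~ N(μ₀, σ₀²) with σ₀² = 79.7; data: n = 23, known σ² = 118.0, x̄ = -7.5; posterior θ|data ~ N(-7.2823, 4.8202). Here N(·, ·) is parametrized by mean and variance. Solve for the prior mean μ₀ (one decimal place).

With known observation variance, the Normal–Normal posterior has precision τ_n = τ₀ + n/σ² and mean μ_n = (τ₀μ₀ + (n/σ²)x̄)/τ_n.
Here τ₀ = 1/79.7 = 0.012547 and τ_data = 23/118.0 = 0.194915, so τ_n = 0.207462.
Rearranging for μ₀: μ₀ = (μ_n·τ_n − τ_data·x̄)/τ₀ = (-7.2823·0.207462 − 0.194915·-7.5) / 0.012547 = -0.048938/0.012547 ≈ -3.9.

μ₀ = -3.9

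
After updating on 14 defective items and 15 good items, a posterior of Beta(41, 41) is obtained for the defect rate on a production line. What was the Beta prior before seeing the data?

Beta(27, 26)

Beta is conjugate to the binomial likelihood: posterior = Beta(a+s, b+f).
Subtract the data counts: 41−14=27, 41−15=26.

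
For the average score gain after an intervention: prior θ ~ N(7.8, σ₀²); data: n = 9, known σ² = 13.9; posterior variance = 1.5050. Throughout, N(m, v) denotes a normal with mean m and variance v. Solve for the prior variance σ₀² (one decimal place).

Posterior precision equals prior precision plus data precision: 1/σ_n² = 1/σ₀² + n/σ².
So 1/σ₀² = 1/1.5050 − 9/13.9 = 0.664452 − 0.647482 = 0.016970.
Hence σ₀² = 1/0.016970 ≈ 58.9.

σ₀² = 58.9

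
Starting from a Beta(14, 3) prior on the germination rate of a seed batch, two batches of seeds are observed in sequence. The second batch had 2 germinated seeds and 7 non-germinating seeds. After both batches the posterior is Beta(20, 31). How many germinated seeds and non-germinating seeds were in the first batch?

Because Beta–binomial updating is additive in the counts, the combined data contributed (α_post−α_prior, β_post−β_prior) successes and failures.
Total across both batches: 20−14=6 germinated seeds, 31−3=28 non-germinating seeds.
Subtract the second batch: 6−2=4 germinated seeds and 28−7=21 non-germinating seeds.

4 germinated seeds and 21 non-germinating seeds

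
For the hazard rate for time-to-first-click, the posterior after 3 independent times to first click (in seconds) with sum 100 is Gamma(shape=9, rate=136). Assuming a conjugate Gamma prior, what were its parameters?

Gamma–exponential conjugacy: posterior shape = α + n, posterior rate = β + Σtᵢ.
So α = 9 − 3 = 6 and β = 136 − 100 = 36.

Gamma(shape=6, rate=36)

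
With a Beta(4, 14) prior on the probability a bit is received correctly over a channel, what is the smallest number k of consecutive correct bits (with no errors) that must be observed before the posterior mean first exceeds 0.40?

After k correct bits and 0 errors the posterior is Beta(4+k, 14), with mean (4+k)/(4+14+k).
Set (4+k)/(18+k) > 0.40 and solve: k > (0.40·18 − 4)/(1 − 0.40) = 5.333.
The smallest integer exceeding 5.333 is 6.

k = 6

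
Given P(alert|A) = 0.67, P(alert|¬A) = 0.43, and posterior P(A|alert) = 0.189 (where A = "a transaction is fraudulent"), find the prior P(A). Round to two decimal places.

P(A) = 0.13

Bayes' rule in odds form gives O(A|E) = O(A)·[P(E|A)/P(E|¬A)], hence O(A) = O(A|E)/LR.
Posterior odds = 0.189/(1−0.189) = 0.2330. LR = 0.67/0.43 = 1.5581.
Prior odds = 0.2330/1.5581 = 0.1495, so P(A) = 0.1495/(1+0.1495) ≈ 0.13.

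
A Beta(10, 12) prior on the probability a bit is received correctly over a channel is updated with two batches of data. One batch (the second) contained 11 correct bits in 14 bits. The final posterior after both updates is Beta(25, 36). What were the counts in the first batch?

4 correct bits and 21 errors

Sequential conjugate updates are equivalent to a single update on the pooled data, so total successes = posterior α − prior α and total failures = posterior β − prior β.
Total across both batches: 25−10=15 correct bits, 36−12=24 errors.
Subtract the second batch: 15−11=4 correct bits and 24−3=21 errors.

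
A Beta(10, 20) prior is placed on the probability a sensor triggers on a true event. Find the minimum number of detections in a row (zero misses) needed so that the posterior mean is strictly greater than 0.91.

k = 193

After k detections and 0 misses the posterior is Beta(10+k, 20), with mean (10+k)/(10+20+k).
Set (10+k)/(30+k) > 0.91 and solve: k > (0.91·30 − 10)/(1 − 0.91) = 192.222.
The smallest integer exceeding 192.222 is 193, and checking k=193: (203)/(223) = 0.9103 > 0.91.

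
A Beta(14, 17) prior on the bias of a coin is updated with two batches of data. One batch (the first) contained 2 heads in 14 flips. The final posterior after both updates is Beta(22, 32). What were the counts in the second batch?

Sequential conjugate updates are equivalent to a single update on the pooled data, so total successes = posterior α − prior α and total failures = posterior β − prior β.
Total across both batches: 22−14=8 heads, 32−17=15 tails.
Subtract the first batch: 8−2=6 heads and 15−12=3 tails.

6 heads and 3 tails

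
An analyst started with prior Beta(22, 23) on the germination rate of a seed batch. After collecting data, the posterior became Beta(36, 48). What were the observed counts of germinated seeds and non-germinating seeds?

Beta is conjugate to the binomial likelihood: posterior = Beta(α+s, β+f).
Match parameters: s=36−22=14, f=48−23=25.

14 germinated seeds and 25 non-germinating seeds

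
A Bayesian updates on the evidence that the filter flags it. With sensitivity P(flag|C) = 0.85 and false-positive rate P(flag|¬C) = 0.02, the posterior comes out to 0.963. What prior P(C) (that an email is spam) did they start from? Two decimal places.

In odds form, posterior odds = prior odds × likelihood ratio, so prior odds = posterior odds ÷ LR.
Posterior odds = 0.963/(1−0.963) = 26.0270. LR = 0.85/0.02 = 42.5000.
Prior odds = 26.0270/42.5000 = 0.6124, so P(C) = 0.6124/(1+0.6124) ≈ 0.38.

P(C) = 0.38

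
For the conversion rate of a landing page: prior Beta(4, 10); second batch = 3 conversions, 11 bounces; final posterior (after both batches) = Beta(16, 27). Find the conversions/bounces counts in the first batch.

9 conversions and 6 bounces

Because Beta–binomial updating is additive in the counts, the combined data contributed (α_post−α_prior, β_post−β_prior) successes and failures.
Total across both batches: 16−4=12 conversions, 27−10=17 bounces.
Subtract the second batch: 12−3=9 conversions and 17−11=6 bounces.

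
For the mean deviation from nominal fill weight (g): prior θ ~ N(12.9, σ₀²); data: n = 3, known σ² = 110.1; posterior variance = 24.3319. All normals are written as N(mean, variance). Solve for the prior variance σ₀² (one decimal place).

σ₀² = 72.2

For the Normal–Normal model with known σ², precisions add: τ_n = τ₀ + n/σ².
So 1/σ₀² = 1/24.3319 − 3/110.1 = 0.041098 − 0.027248 = 0.013850.
Hence σ₀² = 1/0.013850 ≈ 72.2.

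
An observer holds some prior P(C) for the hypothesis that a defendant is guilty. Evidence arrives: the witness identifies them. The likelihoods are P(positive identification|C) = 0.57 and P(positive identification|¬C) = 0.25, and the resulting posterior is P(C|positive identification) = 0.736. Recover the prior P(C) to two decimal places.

P(C) = 0.55

In odds form, posterior odds = prior odds × likelihood ratio, so prior odds = posterior odds ÷ LR.
Posterior odds = 0.736/(1−0.736) = 2.7879. LR = 0.57/0.25 = 2.2800.
Prior odds = 2.7879/2.2800 = 1.2228, so P(C) = 1.2228/(1+1.2228) ≈ 0.55.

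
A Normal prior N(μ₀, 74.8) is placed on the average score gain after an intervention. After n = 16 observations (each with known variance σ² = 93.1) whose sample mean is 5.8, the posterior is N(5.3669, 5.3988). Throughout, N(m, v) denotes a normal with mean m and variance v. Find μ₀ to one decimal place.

The posterior mean is a precision-weighted average: μ_n = (τ₀μ₀ + τ_data·x̄)/(τ₀+τ_data), with τ₀=1/σ₀² and τ_data=n/σ².
Here τ₀ = 1/74.8 = 0.013369 and τ_data = 16/93.1 = 0.171858, so τ_n = 0.185227.
Rearranging for μ₀: μ₀ = (μ_n·τ_n − τ_data·x̄)/τ₀ = (5.3669·0.185227 − 0.171858·5.8) / 0.013369 = -0.002682/0.013369 ≈ -0.2.

μ₀ = -0.2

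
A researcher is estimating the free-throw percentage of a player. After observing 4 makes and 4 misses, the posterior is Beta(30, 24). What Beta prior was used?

Beta(26, 20)

Under Beta–binomial conjugacy the posterior parameters are (α+s, β+f).
So α = 30 − 4 = 26 and β = 24 − 4 = 20.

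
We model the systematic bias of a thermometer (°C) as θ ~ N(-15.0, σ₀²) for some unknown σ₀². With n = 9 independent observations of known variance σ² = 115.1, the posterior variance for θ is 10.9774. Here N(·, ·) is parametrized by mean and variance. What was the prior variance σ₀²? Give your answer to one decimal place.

For the Normal–Normal model with known σ², precisions add: τ_n = τ₀ + n/σ².
So 1/σ₀² = 1/10.9774 − 9/115.1 = 0.091096 − 0.078193 = 0.012903.
Hence σ₀² = 1/0.012903 ≈ 77.5.

σ₀² = 77.5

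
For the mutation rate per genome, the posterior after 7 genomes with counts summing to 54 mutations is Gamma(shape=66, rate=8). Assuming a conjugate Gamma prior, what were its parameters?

A Gamma(α, β) prior (rate parametrization) on a Poisson rate with n observations summing to S gives posterior Gamma(α+S, β+n).
So α = 66 − 54 = 12 and β = 8 − 7 = 1.

Gamma(shape=12, rate=1)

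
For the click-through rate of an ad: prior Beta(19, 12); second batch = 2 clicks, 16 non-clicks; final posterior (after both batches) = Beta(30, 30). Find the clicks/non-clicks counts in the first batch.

Sequential conjugate updates are equivalent to a single update on the pooled data, so total successes = posterior α − prior α and total failures = posterior β − prior β.
Total across both batches: 30−19=11 clicks, 30−12=18 non-clicks.
Subtract the second batch: 11−2=9 clicks and 18−16=2 non-clicks.

9 clicks and 2 non-clicks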